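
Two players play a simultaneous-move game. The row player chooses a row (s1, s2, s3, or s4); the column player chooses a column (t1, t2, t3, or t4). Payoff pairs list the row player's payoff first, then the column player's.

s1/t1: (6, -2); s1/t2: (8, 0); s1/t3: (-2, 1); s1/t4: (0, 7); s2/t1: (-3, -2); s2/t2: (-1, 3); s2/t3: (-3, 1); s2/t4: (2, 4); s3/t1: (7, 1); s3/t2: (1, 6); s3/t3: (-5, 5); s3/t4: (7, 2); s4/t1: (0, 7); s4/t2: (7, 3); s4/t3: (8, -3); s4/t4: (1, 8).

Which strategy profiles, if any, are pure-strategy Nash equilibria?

There is no pure-strategy Nash equilibrium

Find each player's best response to every opponent strategy; NE are the intersections.
The row player's best responses — vs t1: s3 (payoff 7); vs t2: s1 (payoff 8); vs t3: s4 (payoff 8); vs t4: s3 (payoff 7).
The column player's best responses — vs s1: t4 (payoff 7); vs s2: t4 (payoff 4); vs s3: t2 (payoff 6); vs s4: t4 (payoff 8).
No cell has both players best-responding. For instance, the row player's best reply to t1 is s3, but against s3 the column player prefers t2 over t1.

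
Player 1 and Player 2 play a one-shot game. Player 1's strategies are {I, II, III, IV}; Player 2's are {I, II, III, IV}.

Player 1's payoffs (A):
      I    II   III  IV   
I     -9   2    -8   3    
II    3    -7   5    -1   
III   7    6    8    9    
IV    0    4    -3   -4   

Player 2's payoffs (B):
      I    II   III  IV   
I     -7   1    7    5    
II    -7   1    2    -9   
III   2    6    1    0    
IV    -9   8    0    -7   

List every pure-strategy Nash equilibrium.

Find each player's best response to every opponent strategy; NE are the intersections.
Player 1's best responses — vs I: III (payoff 7); vs II: III (payoff 6); vs III: III (payoff 8); vs IV: III (payoff 9).
Player 2's best responses — vs I: III (payoff 7); vs II: III (payoff 2); vs III: II (payoff 6); vs IV: II (payoff 8).
The only mutual best response is (III, II); neither player gains by switching there.

(III, II)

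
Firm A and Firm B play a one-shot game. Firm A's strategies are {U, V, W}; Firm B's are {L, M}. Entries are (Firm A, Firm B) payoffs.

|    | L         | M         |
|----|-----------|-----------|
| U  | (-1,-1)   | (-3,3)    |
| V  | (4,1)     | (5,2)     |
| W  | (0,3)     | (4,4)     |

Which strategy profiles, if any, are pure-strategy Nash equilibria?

(V, M)

Check mutual best responses: a cell is a NE iff neither player can gain by unilaterally deviating.
Firm A's best responses — vs L: V (payoff 4); vs M: V (payoff 5).
Firm B's best responses — vs U: M (payoff 3); vs V: M (payoff 2); vs W: M (payoff 4).
The only mutual best response is (V, M); neither player gains by switching there.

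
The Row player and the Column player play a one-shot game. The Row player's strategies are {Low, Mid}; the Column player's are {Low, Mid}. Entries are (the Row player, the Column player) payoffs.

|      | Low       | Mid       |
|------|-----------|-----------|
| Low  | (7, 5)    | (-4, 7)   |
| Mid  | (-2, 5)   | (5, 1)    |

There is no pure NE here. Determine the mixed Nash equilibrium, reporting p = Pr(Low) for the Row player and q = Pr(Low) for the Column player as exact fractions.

p = 2/3, q = 1/2

In a mixed NE each player is indifferent between their pure strategies, so the opponent's mix sets the indifference.
The Column player indifferent between Low and Mid: p·5 + (1−p)·5 = p·7 + (1−p)·1 ⟹ 5 + 0p = 1 + 6p ⟹ p = 2/3.
The Row player indifferent between Low and Mid: q·7 + (1−q)·(-4) = q·(-2) + (1−q)·5 ⟹ (-4) + 11q = 5 + (-7)q ⟹ q = 1/2.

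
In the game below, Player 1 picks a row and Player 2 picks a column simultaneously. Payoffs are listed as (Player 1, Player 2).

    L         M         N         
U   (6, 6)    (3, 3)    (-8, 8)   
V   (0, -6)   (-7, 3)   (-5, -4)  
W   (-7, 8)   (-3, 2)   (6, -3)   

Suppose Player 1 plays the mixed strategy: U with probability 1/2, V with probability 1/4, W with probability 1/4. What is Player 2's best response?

Player 2's best reply maximizes expected payoff against the mix.
L: (1/2)·6 + (1/4)·(-6) + (1/4)·8 = 7/2
M: (1/2)·3 + (1/4)·3 + (1/4)·2 = 11/4
N: (1/2)·8 + (1/4)·(-4) + (1/4)·(-3) = 9/4
Highest expected payoff is 7/2, from L.

L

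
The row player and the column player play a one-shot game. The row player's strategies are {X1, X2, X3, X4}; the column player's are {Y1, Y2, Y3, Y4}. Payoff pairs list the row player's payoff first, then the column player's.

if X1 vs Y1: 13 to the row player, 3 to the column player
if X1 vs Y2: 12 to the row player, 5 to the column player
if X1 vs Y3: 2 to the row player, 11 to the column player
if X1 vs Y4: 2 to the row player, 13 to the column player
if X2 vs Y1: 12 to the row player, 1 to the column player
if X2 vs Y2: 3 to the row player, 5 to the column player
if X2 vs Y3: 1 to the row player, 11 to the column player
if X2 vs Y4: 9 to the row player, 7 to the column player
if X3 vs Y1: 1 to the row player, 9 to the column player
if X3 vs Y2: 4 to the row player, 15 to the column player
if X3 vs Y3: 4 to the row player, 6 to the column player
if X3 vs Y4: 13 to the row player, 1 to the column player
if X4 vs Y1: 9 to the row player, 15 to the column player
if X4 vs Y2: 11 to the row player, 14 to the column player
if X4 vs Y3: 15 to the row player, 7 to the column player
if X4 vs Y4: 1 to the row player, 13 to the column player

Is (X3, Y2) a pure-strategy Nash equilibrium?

No

Holding the column player at Y2: the row player gets 4 from X3 but could get 12 by switching to X1. The row player has a profitable deviation.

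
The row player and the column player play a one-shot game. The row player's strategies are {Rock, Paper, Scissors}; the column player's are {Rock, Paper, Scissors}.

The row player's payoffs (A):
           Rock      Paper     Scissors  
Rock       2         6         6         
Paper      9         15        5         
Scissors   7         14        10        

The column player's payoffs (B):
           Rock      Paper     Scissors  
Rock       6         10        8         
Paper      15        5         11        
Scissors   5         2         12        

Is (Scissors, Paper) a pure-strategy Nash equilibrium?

Holding the column player at Paper: the row player gets 14 from Scissors but could get 15 by switching to Paper. The row player has a profitable deviation.

No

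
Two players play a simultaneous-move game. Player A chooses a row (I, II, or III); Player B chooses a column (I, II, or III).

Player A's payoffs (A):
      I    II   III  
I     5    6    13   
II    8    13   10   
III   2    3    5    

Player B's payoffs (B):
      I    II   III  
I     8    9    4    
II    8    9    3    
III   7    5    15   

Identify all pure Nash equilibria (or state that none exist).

(II, II)

A profile is a Nash equilibrium when each player is best-responding to the other.
Player A's best responses — vs I: II (payoff 8); vs II: II (payoff 13); vs III: I (payoff 13).
Player B's best responses — vs I: II (payoff 9); vs II: II (payoff 9); vs III: III (payoff 15).
The only mutual best response is (II, II); neither player gains by switching there.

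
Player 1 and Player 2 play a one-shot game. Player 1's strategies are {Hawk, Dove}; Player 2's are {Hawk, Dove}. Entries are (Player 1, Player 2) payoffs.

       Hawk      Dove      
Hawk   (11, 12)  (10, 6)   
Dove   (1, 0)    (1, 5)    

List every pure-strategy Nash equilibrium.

Find each player's best response to every opponent strategy; NE are the intersections.
Player 1's best responses — vs Hawk: Hawk (payoff 11); vs Dove: Hawk (payoff 10).
Player 2's best responses — vs Hawk: Hawk (payoff 12); vs Dove: Dove (payoff 5).
The only mutual best response is (Hawk, Hawk); neither player gains by switching there.

(Hawk, Hawk)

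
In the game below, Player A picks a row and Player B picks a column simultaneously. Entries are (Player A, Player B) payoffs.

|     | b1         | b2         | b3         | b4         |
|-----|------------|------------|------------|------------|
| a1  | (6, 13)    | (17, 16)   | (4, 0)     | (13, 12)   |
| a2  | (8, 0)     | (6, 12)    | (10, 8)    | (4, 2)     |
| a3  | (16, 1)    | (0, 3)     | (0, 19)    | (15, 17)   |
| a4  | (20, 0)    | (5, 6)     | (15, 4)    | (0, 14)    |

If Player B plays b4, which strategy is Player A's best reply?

a3

With Player B fixed at b4, Player A's payoffs are: a1 → 13, a2 → 4, a3 → 15, a4 → 0.
The maximum is 15, achieved by a3.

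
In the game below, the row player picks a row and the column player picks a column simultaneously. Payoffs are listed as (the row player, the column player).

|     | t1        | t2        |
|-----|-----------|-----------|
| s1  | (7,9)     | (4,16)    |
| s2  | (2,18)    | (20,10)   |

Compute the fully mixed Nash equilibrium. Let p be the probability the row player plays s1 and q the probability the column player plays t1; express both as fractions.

p = 8/15, q = 16/21

Each player's mixing probability is pinned down by making the *other* player indifferent.
The column player indifferent between t1 and t2: p·9 + (1−p)·18 = p·16 + (1−p)·10 ⟹ 18 + (-9)p = 10 + 6p ⟹ p = 8/15.
The row player indifferent between s1 and s2: q·7 + (1−q)·4 = q·2 + (1−q)·20 ⟹ 4 + 3q = 20 + (-18)q ⟹ q = 16/21.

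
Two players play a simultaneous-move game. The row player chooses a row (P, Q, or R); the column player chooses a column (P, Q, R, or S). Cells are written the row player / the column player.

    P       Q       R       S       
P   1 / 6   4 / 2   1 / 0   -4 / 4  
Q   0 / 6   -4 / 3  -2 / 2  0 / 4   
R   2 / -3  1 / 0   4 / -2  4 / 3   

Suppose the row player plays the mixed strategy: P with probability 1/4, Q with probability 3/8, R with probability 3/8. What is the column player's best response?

S

Compute the column player's expected payoff from each pure strategy against the given mix.
P: (1/4)·6 + (3/8)·6 + (3/8)·(-3) = 21/8
Q: (1/4)·2 + (3/8)·3 + (3/8)·0 = 13/8
R: (1/4)·0 + (3/8)·2 + (3/8)·(-2) = 0
S: (1/4)·4 + (3/8)·4 + (3/8)·3 = 29/8
Highest expected payoff is 29/8, from S.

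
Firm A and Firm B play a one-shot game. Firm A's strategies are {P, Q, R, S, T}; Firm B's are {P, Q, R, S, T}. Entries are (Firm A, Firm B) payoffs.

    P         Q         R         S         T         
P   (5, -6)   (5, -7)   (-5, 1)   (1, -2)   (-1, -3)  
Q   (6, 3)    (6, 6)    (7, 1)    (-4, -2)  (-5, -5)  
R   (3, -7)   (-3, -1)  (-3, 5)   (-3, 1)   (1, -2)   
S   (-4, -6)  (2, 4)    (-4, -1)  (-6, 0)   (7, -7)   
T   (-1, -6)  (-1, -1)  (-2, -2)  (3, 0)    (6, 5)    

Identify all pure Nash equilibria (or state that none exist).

Check mutual best responses: a cell is a NE iff neither player can gain by unilaterally deviating.
Firm A's best responses — vs P: Q (payoff 6); vs Q: Q (payoff 6); vs R: Q (payoff 7); vs S: T (payoff 3); vs T: S (payoff 7).
Firm B's best responses — vs P: R (payoff 1); vs Q: Q (payoff 6); vs R: R (payoff 5); vs S: Q (payoff 4); vs T: T (payoff 5).
The only mutual best response is (Q, Q); neither player gains by switching there.

(Q, Q)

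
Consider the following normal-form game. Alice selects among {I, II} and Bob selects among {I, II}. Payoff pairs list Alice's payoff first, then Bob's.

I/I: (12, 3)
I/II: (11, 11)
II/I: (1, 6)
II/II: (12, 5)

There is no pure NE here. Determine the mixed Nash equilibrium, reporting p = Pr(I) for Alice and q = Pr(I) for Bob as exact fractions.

p = 1/9, q = 1/12

Each player's mixing probability is pinned down by making the *other* player indifferent.
Bob indifferent between I and II: p·3 + (1−p)·6 = p·11 + (1−p)·5 ⟹ 6 + (-3)p = 5 + 6p ⟹ p = 1/9.
Alice indifferent between I and II: q·12 + (1−q)·11 = q·1 + (1−q)·12 ⟹ 11 + 1q = 12 + (-11)q ⟹ q = 1/12.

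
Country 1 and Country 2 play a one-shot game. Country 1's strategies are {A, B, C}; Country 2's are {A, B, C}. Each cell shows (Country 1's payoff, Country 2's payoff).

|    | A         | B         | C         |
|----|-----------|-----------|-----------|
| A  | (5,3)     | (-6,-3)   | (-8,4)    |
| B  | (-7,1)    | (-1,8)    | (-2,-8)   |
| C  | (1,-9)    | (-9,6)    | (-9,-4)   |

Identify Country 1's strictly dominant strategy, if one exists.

None

A strategy is strictly dominant if it gives Country 1 a strictly higher payoff than every other strategy, against every choice by the opponent.
A is not dominant: against B, B gives -1 > -6.
B is not dominant: against A, A gives 5 > -7.
C is not dominant: against A, A gives 5 > 1.
No single strategy is best against every opponent action.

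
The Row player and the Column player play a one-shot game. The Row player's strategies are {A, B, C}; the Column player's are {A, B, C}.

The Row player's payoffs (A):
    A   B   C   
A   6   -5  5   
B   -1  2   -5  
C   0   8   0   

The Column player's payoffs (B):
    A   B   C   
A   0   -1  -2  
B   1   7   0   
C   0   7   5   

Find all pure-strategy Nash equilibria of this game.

Check mutual best responses: a cell is a NE iff neither player can gain by unilaterally deviating.
The Row player's best responses — vs A: A (payoff 6); vs B: C (payoff 8); vs C: A (payoff 5).
The Column player's best responses — vs A: A (payoff 0); vs B: B (payoff 7); vs C: B (payoff 7).
Mutual best responses occur at (A, A) and (C, B); at each, neither player gains by switching.

(A, A) and (C, B)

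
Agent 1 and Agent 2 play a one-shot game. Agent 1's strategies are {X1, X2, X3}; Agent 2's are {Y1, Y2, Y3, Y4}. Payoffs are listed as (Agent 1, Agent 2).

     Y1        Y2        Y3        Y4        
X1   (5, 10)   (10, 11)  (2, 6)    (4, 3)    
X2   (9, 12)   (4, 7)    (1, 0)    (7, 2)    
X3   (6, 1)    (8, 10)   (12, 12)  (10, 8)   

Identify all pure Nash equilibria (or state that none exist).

(X1, Y2), (X2, Y1), and (X3, Y3)

Find each player's best response to every opponent strategy; NE are the intersections.
Agent 1's best responses — vs Y1: X2 (payoff 9); vs Y2: X1 (payoff 10); vs Y3: X3 (payoff 12); vs Y4: X3 (payoff 10).
Agent 2's best responses — vs X1: Y2 (payoff 11); vs X2: Y1 (payoff 12); vs X3: Y3 (payoff 12).
Mutual best responses occur at (X1, Y2), (X2, Y1), and (X3, Y3); at each, neither player gains by switching.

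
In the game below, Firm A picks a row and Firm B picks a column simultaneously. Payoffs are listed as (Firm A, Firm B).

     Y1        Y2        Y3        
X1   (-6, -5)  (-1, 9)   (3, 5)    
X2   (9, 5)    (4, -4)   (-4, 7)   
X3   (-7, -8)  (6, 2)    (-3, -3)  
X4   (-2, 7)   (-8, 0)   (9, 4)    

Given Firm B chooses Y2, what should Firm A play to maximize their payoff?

With Firm B fixed at Y2, Firm A's payoffs are: X1 → -1, X2 → 4, X3 → 6, X4 → -8.
The maximum is 6, achieved by X3.

X3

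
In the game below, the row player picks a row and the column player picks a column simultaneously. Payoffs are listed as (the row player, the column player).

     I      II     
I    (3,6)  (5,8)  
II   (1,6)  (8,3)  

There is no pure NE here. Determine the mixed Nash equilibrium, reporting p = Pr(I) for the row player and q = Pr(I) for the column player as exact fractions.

In a mixed NE each player is indifferent between their pure strategies, so the opponent's mix sets the indifference.
The column player indifferent between I and II: p·6 + (1−p)·6 = p·8 + (1−p)·3 ⟹ 6 + 0p = 3 + 5p ⟹ p = 3/5.
The row player indifferent between I and II: q·3 + (1−q)·5 = q·1 + (1−q)·8 ⟹ 5 + (-2)q = 8 + (-7)q ⟹ q = 3/5.

p = 3/5, q = 3/5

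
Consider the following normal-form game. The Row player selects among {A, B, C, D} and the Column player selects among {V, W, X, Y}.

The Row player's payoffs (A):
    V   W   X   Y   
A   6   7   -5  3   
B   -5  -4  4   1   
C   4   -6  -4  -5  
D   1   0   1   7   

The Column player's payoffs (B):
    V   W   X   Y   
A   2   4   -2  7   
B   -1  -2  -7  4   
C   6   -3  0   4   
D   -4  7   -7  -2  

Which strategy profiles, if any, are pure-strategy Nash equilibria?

None

Find each player's best response to every opponent strategy; NE are the intersections.
The Row player's best responses — vs V: A (payoff 6); vs W: A (payoff 7); vs X: B (payoff 4); vs Y: D (payoff 7).
The Column player's best responses — vs A: Y (payoff 7); vs B: Y (payoff 4); vs C: V (payoff 6); vs D: W (payoff 7).
No cell has both players best-responding. For instance, the Row player's best reply to W is A, but against A the Column player prefers Y over W.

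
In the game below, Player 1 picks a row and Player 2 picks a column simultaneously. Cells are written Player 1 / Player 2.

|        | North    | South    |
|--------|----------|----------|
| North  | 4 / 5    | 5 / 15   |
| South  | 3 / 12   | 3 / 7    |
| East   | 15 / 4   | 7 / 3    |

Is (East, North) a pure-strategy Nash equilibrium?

Holding Player 2 at North: Player 1 gets 15 from East, versus 4 from North, 3 from South. No profitable deviation for Player 1.
Holding Player 1 at East: Player 2 gets 4 from North, versus 3 from South. No profitable deviation for Player 2 either.

Yes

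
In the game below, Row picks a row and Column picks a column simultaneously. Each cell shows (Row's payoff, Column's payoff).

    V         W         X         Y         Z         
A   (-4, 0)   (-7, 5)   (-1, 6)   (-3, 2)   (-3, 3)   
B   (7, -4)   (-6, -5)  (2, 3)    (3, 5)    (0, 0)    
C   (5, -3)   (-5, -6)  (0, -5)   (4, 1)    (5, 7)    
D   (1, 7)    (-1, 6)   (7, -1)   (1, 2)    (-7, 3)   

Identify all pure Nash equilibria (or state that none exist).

(C, Z)

Find each player's best response to every opponent strategy; NE are the intersections.
Row's best responses — vs V: B (payoff 7); vs W: D (payoff -1); vs X: D (payoff 7); vs Y: C (payoff 4); vs Z: C (payoff 5).
Column's best responses — vs A: X (payoff 6); vs B: Y (payoff 5); vs C: Z (payoff 7); vs D: V (payoff 7).
The only mutual best response is (C, Z); neither player gains by switching there.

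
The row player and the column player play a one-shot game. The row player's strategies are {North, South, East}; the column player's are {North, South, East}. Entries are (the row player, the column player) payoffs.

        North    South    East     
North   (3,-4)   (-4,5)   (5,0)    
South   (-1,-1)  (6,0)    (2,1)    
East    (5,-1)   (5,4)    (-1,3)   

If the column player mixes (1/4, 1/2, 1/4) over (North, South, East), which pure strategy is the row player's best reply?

East

The row player's best reply maximizes expected payoff against the mix.
North: (1/4)·3 + (1/2)·(-4) + (1/4)·5 = 0
South: (1/4)·(-1) + (1/2)·6 + (1/4)·2 = 13/4
East: (1/4)·5 + (1/2)·5 + (1/4)·(-1) = 7/2
Highest expected payoff is 7/2, from East.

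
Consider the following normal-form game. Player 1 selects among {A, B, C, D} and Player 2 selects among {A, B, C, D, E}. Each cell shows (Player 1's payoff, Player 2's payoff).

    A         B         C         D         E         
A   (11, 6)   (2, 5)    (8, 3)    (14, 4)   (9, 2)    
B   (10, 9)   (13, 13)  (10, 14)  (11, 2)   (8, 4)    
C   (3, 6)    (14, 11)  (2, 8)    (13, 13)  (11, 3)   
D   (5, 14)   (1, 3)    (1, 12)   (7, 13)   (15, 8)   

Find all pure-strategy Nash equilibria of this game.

(A, A) and (B, C)

Find each player's best response to every opponent strategy; NE are the intersections.
Player 1's best responses — vs A: A (payoff 11); vs B: C (payoff 14); vs C: B (payoff 10); vs D: A (payoff 14); vs E: D (payoff 15).
Player 2's best responses — vs A: A (payoff 6); vs B: C (payoff 14); vs C: D (payoff 13); vs D: A (payoff 14).
Mutual best responses occur at (A, A) and (B, C); at each, neither player gains by switching.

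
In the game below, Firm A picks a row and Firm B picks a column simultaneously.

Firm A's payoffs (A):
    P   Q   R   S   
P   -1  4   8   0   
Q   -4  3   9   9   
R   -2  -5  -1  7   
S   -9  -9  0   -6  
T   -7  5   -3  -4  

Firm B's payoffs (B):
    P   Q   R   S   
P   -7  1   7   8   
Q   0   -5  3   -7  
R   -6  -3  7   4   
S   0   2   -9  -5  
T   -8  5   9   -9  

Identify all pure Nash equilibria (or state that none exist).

(Q, R)

A profile is a Nash equilibrium when each player is best-responding to the other.
Firm A's best responses — vs P: P (payoff -1); vs Q: T (payoff 5); vs R: Q (payoff 9); vs S: Q (payoff 9).
Firm B's best responses — vs P: S (payoff 8); vs Q: R (payoff 3); vs R: R (payoff 7); vs S: Q (payoff 2); vs T: R (payoff 9).
The only mutual best response is (Q, R); neither player gains by switching there.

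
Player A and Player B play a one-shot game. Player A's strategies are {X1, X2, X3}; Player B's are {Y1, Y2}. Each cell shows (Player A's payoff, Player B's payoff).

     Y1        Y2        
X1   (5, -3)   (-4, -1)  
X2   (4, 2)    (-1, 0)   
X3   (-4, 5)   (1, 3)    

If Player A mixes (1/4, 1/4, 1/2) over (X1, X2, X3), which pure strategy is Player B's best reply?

Compute Player B's expected payoff from each pure strategy against the given mix.
Y1: (1/4)·(-3) + (1/4)·2 + (1/2)·5 = 9/4
Y2: (1/4)·(-1) + (1/4)·0 + (1/2)·3 = 5/4
Highest expected payoff is 9/4, from Y1.

Y1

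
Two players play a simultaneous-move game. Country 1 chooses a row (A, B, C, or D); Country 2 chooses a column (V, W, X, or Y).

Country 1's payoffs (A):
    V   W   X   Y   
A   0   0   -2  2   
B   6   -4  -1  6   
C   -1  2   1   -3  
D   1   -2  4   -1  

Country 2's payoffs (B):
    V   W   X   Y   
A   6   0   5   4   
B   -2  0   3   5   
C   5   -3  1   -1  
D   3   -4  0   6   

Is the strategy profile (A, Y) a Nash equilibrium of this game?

No

Holding Country 2 at Y: Country 1 gets 2 from A but could get 6 by switching to B. Country 1 has a profitable deviation.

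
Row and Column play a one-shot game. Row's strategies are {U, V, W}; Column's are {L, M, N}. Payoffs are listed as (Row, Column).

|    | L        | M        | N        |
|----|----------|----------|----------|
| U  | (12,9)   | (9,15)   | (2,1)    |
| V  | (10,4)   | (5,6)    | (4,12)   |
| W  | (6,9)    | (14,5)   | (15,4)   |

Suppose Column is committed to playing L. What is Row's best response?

With Column fixed at L, Row's payoffs are: U → 12, V → 10, W → 6.
The maximum is 12, achieved by U.

U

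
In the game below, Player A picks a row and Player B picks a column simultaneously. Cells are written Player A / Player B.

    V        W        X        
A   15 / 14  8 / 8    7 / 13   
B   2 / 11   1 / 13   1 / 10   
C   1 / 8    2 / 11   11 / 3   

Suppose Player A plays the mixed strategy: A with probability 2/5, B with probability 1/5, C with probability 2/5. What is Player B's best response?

Player B's best reply maximizes expected payoff against the mix.
V: (2/5)·14 + (1/5)·11 + (2/5)·8 = 11
W: (2/5)·8 + (1/5)·13 + (2/5)·11 = 51/5
X: (2/5)·13 + (1/5)·10 + (2/5)·3 = 42/5
Highest expected payoff is 11, from V.

V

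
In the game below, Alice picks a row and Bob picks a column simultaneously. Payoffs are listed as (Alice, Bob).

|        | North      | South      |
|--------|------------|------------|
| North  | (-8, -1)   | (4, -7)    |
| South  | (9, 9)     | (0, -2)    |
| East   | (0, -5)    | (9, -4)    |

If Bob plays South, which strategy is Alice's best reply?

With Bob fixed at South, Alice's payoffs are: North → 4, South → 0, East → 9.
The maximum is 9, achieved by East.

East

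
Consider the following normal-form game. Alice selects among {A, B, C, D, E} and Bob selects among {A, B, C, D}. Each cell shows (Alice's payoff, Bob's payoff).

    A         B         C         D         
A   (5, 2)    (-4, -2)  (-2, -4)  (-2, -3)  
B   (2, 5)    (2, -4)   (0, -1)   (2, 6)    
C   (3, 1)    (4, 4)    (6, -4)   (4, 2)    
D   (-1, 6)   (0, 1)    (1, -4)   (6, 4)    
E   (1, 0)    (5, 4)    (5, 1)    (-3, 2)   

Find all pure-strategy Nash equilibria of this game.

A profile is a Nash equilibrium when each player is best-responding to the other.
Alice's best responses — vs A: A (payoff 5); vs B: E (payoff 5); vs C: C (payoff 6); vs D: D (payoff 6).
Bob's best responses — vs A: A (payoff 2); vs B: D (payoff 6); vs C: B (payoff 4); vs D: A (payoff 6); vs E: B (payoff 4).
Mutual best responses occur at (A, A) and (E, B); at each, neither player gains by switching.

(A, A) and (E, B)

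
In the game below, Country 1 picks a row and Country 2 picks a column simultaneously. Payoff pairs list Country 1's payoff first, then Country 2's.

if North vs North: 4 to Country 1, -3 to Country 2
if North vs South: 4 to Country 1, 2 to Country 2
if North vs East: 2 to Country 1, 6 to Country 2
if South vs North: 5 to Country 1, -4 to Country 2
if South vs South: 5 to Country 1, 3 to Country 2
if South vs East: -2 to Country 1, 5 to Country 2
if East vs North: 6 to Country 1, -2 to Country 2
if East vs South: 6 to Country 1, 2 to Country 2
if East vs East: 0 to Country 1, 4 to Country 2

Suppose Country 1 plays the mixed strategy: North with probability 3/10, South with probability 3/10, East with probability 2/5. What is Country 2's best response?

Compute Country 2's expected payoff from each pure strategy against the given mix.
North: (3/10)·(-3) + (3/10)·(-4) + (2/5)·(-2) = -29/10
South: (3/10)·2 + (3/10)·3 + (2/5)·2 = 23/10
East: (3/10)·6 + (3/10)·5 + (2/5)·4 = 49/10
Highest expected payoff is 49/10, from East.

East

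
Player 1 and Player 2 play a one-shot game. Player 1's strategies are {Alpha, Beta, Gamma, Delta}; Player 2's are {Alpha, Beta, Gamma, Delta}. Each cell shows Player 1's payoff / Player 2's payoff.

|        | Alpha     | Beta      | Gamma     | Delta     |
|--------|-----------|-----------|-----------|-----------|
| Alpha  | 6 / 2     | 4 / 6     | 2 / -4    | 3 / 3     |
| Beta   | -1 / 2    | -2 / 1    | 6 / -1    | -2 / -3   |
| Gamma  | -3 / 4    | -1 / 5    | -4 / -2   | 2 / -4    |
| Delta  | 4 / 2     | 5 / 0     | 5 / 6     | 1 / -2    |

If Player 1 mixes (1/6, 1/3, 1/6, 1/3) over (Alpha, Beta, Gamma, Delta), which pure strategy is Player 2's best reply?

Compute Player 2's expected payoff from each pure strategy against the given mix.
Alpha: (1/6)·2 + (1/3)·2 + (1/6)·4 + (1/3)·2 = 7/3
Beta: (1/6)·6 + (1/3)·1 + (1/6)·5 + (1/3)·0 = 13/6
Gamma: (1/6)·(-4) + (1/3)·(-1) + (1/6)·(-2) + (1/3)·6 = 2/3
Delta: (1/6)·3 + (1/3)·(-3) + (1/6)·(-4) + (1/3)·(-2) = -11/6
Highest expected payoff is 7/3, from Alpha.

Alpha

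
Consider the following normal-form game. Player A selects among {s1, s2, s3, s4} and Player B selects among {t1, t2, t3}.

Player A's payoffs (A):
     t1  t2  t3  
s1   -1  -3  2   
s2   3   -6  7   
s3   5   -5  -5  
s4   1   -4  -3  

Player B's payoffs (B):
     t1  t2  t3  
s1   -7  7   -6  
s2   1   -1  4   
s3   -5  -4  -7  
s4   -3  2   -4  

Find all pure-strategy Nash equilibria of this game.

Find each player's best response to every opponent strategy; NE are the intersections.
Player A's best responses — vs t1: s3 (payoff 5); vs t2: s1 (payoff -3); vs t3: s2 (payoff 7).
Player B's best responses — vs s1: t2 (payoff 7); vs s2: t3 (payoff 4); vs s3: t2 (payoff -4); vs s4: t2 (payoff 2).
Mutual best responses occur at (s1, t2) and (s2, t3); at each, neither player gains by switching.

(s1, t2) and (s2, t3)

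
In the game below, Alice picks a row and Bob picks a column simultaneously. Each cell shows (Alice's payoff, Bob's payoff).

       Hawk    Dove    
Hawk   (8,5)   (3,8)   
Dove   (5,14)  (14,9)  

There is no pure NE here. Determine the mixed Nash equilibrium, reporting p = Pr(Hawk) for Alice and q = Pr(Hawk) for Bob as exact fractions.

Each player's mixing probability is pinned down by making the *other* player indifferent.
Bob indifferent between Hawk and Dove: p·5 + (1−p)·14 = p·8 + (1−p)·9 ⟹ 14 + (-9)p = 9 + (-1)p ⟹ p = 5/8.
Alice indifferent between Hawk and Dove: q·8 + (1−q)·3 = q·5 + (1−q)·14 ⟹ 3 + 5q = 14 + (-9)q ⟹ q = 11/14.

p = 5/8, q = 11/14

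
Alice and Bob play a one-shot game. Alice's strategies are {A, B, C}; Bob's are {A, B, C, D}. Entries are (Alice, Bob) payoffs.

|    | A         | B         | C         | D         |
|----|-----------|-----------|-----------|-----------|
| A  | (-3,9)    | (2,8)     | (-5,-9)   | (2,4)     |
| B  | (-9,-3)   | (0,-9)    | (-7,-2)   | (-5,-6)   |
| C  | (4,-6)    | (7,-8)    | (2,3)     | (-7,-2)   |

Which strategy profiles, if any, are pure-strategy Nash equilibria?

Find each player's best response to every opponent strategy; NE are the intersections.
Alice's best responses — vs A: C (payoff 4); vs B: C (payoff 7); vs C: C (payoff 2); vs D: A (payoff 2).
Bob's best responses — vs A: A (payoff 9); vs B: C (payoff -2); vs C: C (payoff 3).
The only mutual best response is (C, C); neither player gains by switching there.

(C, C)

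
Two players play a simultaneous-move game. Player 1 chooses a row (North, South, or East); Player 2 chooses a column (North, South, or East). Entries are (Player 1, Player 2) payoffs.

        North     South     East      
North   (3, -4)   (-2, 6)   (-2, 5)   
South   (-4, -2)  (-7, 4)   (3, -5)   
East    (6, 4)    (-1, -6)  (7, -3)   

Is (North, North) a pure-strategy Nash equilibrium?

Holding Player 2 at North: Player 1 gets 3 from North but could get 6 by switching to East. Player 1 has a profitable deviation.

No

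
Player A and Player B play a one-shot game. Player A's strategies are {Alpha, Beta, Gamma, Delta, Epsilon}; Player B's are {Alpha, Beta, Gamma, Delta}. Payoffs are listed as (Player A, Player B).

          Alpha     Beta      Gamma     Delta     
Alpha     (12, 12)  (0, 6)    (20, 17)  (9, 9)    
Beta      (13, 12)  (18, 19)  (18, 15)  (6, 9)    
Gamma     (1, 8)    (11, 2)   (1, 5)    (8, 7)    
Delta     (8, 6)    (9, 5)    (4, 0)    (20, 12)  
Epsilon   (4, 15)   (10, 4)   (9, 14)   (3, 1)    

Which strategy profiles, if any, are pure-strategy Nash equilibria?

Check mutual best responses: a cell is a NE iff neither player can gain by unilaterally deviating.
Player A's best responses — vs Alpha: Beta (payoff 13); vs Beta: Beta (payoff 18); vs Gamma: Alpha (payoff 20); vs Delta: Delta (payoff 20).
Player B's best responses — vs Alpha: Gamma (payoff 17); vs Beta: Beta (payoff 19); vs Gamma: Alpha (payoff 8); vs Delta: Delta (payoff 12); vs Epsilon: Alpha (payoff 15).
Mutual best responses occur at (Alpha, Gamma), (Beta, Beta), and (Delta, Delta); at each, neither player gains by switching.

(Alpha, Gamma), (Beta, Beta), and (Delta, Delta)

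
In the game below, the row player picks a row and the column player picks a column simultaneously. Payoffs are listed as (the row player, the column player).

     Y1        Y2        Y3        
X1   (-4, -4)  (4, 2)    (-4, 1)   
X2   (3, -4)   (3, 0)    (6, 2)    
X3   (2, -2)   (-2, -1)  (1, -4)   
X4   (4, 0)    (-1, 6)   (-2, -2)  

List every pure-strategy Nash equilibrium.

(X1, Y2) and (X2, Y3)

Check mutual best responses: a cell is a NE iff neither player can gain by unilaterally deviating.
The row player's best responses — vs Y1: X4 (payoff 4); vs Y2: X1 (payoff 4); vs Y3: X2 (payoff 6).
The column player's best responses — vs X1: Y2 (payoff 2); vs X2: Y3 (payoff 2); vs X3: Y2 (payoff -1); vs X4: Y2 (payoff 6).
Mutual best responses occur at (X1, Y2) and (X2, Y3); at each, neither player gains by switching.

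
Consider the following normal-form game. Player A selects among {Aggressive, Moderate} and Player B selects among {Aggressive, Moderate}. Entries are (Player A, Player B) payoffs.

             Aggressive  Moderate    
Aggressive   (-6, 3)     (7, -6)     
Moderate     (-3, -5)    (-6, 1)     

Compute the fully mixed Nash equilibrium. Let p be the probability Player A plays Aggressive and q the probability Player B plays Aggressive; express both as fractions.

p = 2/5, q = 13/16

Each player's mixing probability is pinned down by making the *other* player indifferent.
Player B indifferent between Aggressive and Moderate: p·3 + (1−p)·(-5) = p·(-6) + (1−p)·1 ⟹ (-5) + 8p = 1 + (-7)p ⟹ p = 2/5.
Player A indifferent between Aggressive and Moderate: q·(-6) + (1−q)·7 = q·(-3) + (1−q)·(-6) ⟹ 7 + (-13)q = (-6) + 3q ⟹ q = 13/16.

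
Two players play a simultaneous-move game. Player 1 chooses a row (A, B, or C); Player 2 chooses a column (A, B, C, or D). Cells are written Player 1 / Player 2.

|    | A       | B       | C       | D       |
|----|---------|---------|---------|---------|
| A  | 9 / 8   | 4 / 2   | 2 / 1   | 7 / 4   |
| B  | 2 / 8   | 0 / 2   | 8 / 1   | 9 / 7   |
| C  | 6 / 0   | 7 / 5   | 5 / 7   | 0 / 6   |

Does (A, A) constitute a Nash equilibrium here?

Yes

Holding Player 2 at A: Player 1 gets 9 from A, versus 2 from B, 6 from C. No profitable deviation for Player 1.
Holding Player 1 at A: Player 2 gets 8 from A, versus 2 from B, 1 from C, 4 from D. No profitable deviation for Player 2 either.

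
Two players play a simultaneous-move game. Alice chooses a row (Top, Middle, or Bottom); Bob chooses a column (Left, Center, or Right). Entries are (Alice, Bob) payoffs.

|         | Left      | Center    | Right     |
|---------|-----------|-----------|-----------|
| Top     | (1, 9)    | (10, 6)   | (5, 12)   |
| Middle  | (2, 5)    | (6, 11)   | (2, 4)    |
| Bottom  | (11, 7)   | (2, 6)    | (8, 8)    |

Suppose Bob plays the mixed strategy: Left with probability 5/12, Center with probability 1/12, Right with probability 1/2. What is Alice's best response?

Bottom

Alice's best reply maximizes expected payoff against the mix.
Top: (5/12)·1 + (1/12)·10 + (1/2)·5 = 15/4
Middle: (5/12)·2 + (1/12)·6 + (1/2)·2 = 7/3
Bottom: (5/12)·11 + (1/12)·2 + (1/2)·8 = 35/4
Highest expected payoff is 35/4, from Bottom.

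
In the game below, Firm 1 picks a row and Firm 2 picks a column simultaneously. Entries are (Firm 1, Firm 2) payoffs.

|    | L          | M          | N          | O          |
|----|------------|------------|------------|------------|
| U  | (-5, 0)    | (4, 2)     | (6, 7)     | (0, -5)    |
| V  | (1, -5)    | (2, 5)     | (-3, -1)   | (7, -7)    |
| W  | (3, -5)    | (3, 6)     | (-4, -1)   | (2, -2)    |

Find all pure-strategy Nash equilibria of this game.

(U, N)

Check mutual best responses: a cell is a NE iff neither player can gain by unilaterally deviating.
Firm 1's best responses — vs L: W (payoff 3); vs M: U (payoff 4); vs N: U (payoff 6); vs O: V (payoff 7).
Firm 2's best responses — vs U: N (payoff 7); vs V: M (payoff 5); vs W: M (payoff 6).
The only mutual best response is (U, N); neither player gains by switching there.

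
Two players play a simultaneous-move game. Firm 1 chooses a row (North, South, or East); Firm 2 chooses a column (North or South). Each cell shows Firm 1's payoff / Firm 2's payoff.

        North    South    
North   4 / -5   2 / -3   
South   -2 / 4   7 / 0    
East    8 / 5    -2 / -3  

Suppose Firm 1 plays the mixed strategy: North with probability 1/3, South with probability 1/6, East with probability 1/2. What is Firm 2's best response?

Firm 2's best reply maximizes expected payoff against the mix.
North: (1/3)·(-5) + (1/6)·4 + (1/2)·5 = 3/2
South: (1/3)·(-3) + (1/6)·0 + (1/2)·(-3) = -5/2
Highest expected payoff is 3/2, from North.

North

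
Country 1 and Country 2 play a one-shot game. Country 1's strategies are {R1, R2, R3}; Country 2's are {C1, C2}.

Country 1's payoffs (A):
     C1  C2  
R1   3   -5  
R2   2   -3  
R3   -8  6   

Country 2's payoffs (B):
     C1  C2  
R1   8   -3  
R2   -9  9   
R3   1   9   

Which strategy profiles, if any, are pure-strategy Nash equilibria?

(R1, C1) and (R3, C2)

Find each player's best response to every opponent strategy; NE are the intersections.
Country 1's best responses — vs C1: R1 (payoff 3); vs C2: R3 (payoff 6).
Country 2's best responses — vs R1: C1 (payoff 8); vs R2: C2 (payoff 9); vs R3: C2 (payoff 9).
Mutual best responses occur at (R1, C1) and (R3, C2); at each, neither player gains by switching.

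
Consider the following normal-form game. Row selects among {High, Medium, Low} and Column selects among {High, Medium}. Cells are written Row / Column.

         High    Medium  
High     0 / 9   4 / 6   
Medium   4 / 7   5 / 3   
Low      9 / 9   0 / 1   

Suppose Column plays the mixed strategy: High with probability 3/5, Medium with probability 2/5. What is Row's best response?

Low

Compute Row's expected payoff from each pure strategy against the given mix.
High: (3/5)·0 + (2/5)·4 = 8/5
Medium: (3/5)·4 + (2/5)·5 = 22/5
Low: (3/5)·9 + (2/5)·0 = 27/5
Highest expected payoff is 27/5, from Low.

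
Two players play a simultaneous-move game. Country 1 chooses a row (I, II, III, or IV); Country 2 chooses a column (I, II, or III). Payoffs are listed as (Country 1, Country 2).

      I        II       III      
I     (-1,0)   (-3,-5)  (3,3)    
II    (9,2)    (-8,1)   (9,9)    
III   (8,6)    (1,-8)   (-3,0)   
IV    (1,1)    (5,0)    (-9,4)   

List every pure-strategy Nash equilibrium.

A profile is a Nash equilibrium when each player is best-responding to the other.
Country 1's best responses — vs I: II (payoff 9); vs II: IV (payoff 5); vs III: II (payoff 9).
Country 2's best responses — vs I: III (payoff 3); vs II: III (payoff 9); vs III: I (payoff 6); vs IV: III (payoff 4).
The only mutual best response is (II, III); neither player gains by switching there.

(II, III)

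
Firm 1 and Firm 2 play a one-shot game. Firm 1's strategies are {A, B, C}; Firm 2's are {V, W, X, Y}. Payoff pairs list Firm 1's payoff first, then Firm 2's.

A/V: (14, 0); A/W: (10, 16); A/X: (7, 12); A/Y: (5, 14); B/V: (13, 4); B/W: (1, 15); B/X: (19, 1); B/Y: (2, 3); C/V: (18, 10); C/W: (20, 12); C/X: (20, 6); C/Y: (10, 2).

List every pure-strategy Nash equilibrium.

(C, W)

A profile is a Nash equilibrium when each player is best-responding to the other.
Firm 1's best responses — vs V: C (payoff 18); vs W: C (payoff 20); vs X: C (payoff 20); vs Y: C (payoff 10).
Firm 2's best responses — vs A: W (payoff 16); vs B: W (payoff 15); vs C: W (payoff 12).
The only mutual best response is (C, W); neither player gains by switching there.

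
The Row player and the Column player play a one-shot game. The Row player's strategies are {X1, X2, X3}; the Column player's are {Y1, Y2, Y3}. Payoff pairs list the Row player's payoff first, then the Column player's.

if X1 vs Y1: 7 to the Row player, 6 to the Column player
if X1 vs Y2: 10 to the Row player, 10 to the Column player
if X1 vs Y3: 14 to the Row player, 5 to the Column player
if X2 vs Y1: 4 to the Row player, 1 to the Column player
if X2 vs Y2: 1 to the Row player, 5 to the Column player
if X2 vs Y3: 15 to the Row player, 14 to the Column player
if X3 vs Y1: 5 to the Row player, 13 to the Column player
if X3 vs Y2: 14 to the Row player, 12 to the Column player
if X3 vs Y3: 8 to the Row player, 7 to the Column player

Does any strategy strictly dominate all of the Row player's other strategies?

A strategy is strictly dominant if it gives the Row player a strictly higher payoff than every other strategy, against every choice by the opponent.
X1 is not dominant: against Y2, X3 gives 14 > 10.
X2 is not dominant: against Y1, X1 gives 7 > 4.
X3 is not dominant: against Y1, X1 gives 7 > 5.
No single strategy is best against every opponent action.

None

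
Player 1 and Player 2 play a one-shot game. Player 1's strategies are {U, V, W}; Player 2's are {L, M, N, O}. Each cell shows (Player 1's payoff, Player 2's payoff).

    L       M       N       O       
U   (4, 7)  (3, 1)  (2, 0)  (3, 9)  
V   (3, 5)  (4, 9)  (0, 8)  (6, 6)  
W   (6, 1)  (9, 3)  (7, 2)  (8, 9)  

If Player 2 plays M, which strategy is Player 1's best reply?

W

With Player 2 fixed at M, Player 1's payoffs are: U → 3, V → 4, W → 9.
The maximum is 9, achieved by W.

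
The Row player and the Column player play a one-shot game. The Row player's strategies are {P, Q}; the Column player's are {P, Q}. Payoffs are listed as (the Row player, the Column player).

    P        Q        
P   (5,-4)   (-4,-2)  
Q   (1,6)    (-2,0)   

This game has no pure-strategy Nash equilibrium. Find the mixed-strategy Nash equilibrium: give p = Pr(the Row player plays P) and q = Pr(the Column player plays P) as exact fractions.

p = 3/4, q = 1/3

Each player's mixing probability is pinned down by making the *other* player indifferent.
The Column player indifferent between P and Q: p·(-4) + (1−p)·6 = p·(-2) + (1−p)·0 ⟹ 6 + (-10)p = 0 + (-2)p ⟹ p = 3/4.
The Row player indifferent between P and Q: q·5 + (1−q)·(-4) = q·1 + (1−q)·(-2) ⟹ (-4) + 9q = (-2) + 3q ⟹ q = 1/3.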